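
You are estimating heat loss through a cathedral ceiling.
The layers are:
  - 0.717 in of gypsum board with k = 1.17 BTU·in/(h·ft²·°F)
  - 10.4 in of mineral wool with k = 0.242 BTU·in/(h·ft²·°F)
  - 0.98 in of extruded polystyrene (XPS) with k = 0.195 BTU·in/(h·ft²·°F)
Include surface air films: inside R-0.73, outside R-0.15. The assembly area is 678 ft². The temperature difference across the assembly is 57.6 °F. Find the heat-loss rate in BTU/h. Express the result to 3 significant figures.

789 BTU/h

0.717/1.17 = 0.6128
10.4/0.242 = 42.98
0.98/0.195 = 5.026
R_total = 0.73 + 0.6128 + 42.98 + 5.026 + 0.15 = 49.49 ft²·°F·h/BTU
Q = A·ΔT/R = 678 × 57.6 / 49.49 = 789 BTU/h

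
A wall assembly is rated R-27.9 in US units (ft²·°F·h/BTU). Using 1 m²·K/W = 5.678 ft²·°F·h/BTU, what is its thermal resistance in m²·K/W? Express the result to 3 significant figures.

R_SI = 27.9/5.678 = 4.914

4.91 m²·K/W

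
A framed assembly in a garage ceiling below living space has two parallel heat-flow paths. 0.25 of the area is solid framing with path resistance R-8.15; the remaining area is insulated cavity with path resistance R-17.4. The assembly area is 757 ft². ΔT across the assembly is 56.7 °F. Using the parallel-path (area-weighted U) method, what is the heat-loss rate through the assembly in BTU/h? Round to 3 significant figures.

U_eff = 0.75/17.4 + 0.25/8.15 = 0.0431 + 0.03067 = 0.07378
R_eff = 1/U_eff = 13.55 ft²·°F·h/BTU
Q = 757 × 56.7 / 13.55 = 3167 BTU/h

3170 BTU/h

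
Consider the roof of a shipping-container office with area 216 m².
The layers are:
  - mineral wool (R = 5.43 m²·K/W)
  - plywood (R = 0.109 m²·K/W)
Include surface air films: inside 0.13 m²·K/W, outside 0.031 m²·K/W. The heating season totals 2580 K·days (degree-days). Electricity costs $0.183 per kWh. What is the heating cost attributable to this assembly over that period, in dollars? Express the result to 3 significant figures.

R_total = 0.13 + 5.43 + 0.109 + 0.031 = 5.7 m²·K/W
E = A × HDD × 24 / R / 1000 = 216 × 2580 × 24 / 5.7 / 1000 = 2346 kWh
Cost = 2346 × 0.183 = $429.4

429 dollars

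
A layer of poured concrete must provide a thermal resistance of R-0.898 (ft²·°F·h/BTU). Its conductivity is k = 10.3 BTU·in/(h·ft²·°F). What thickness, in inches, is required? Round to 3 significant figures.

9.25 in

L = R × k = 0.898 × 10.3 = 9.249 in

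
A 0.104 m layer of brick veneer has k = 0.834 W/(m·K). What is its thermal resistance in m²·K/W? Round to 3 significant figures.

0.125 m²·K/W

R = L/k = 0.104/0.834 = 0.1247 m²·K/W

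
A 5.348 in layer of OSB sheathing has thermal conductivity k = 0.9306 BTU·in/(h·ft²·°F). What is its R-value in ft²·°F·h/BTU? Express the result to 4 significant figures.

5.747 ft²·°F·h/BTU

R = L/k = 5.348/0.9306 = 5.7468 ft²·°F·h/BTU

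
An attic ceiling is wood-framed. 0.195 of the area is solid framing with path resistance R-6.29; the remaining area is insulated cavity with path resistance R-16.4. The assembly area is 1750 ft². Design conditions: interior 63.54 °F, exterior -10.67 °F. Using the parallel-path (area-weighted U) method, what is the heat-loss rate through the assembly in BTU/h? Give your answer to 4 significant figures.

U_eff = 0.805/16.4 + 0.195/6.29 = 0.049085 + 0.031002 = 0.080087
R_eff = 1/U_eff = 12.486 ft²·°F·h/BTU
Q = 1750 × (63.54 − (-10.67)) / 12.486 = 10401 BTU/h

10400 BTU/h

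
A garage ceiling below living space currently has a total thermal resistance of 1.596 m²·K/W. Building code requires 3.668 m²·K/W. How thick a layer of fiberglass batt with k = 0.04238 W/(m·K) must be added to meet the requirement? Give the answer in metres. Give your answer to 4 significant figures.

ΔR = 3.668 − 1.596 = 2.072 m²·K/W
L = ΔR × k = 2.072 × 0.04238 = 0.087811 m

0.08781 m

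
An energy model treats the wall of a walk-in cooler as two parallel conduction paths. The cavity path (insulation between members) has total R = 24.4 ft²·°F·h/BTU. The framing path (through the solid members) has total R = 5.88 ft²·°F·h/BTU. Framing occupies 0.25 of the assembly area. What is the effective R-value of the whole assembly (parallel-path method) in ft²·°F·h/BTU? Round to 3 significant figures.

U_eff = 0.75/24.4 + 0.25/5.88 = 0.03074 + 0.04252 = 0.07325
R_eff = 1/U_eff = 13.65 ft²·°F·h/BTU

13.7 ft²·°F·h/BTU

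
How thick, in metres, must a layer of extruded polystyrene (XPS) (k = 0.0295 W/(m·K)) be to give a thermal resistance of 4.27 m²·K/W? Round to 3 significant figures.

0.126 m

L = R·k = 4.27 × 0.0295 = 0.126 m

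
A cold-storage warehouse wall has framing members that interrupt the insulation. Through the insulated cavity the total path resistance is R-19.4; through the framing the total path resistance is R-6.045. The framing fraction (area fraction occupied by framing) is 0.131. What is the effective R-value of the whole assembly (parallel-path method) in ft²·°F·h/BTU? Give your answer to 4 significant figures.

U_eff = 0.869/19.4 + 0.131/6.045 = 0.044794 + 0.021671 = 0.066465
R_eff = 1/U_eff = 15.046 ft²·°F·h/BTU

15.05 ft²·°F·h/BTU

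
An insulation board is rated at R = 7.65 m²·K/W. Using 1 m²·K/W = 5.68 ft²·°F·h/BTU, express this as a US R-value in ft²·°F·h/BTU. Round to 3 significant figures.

R_US = 7.65 × 5.68 = 43.45

43.5 ft²·°F·h/BTU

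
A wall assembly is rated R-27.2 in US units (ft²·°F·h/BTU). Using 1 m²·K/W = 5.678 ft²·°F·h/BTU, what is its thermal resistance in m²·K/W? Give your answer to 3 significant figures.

R_SI = 27.2/5.678 = 4.79

4.79 m²·K/W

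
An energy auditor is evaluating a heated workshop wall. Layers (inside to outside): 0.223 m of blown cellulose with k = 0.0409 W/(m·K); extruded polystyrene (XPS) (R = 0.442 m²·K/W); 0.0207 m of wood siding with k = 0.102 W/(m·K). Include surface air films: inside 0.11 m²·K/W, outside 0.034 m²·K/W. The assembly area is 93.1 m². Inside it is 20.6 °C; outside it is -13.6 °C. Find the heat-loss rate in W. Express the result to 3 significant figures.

510 W

0.223/0.0409 = 5.452
0.0207/0.102 = 0.2029
R_total = 0.11 + 5.452 + 0.442 + 0.2029 + 0.034 = 6.241 m²·K/W
Q = A·ΔT/R = 93.1 × (20.6 − (-13.6)) / 6.241 = 510.2 W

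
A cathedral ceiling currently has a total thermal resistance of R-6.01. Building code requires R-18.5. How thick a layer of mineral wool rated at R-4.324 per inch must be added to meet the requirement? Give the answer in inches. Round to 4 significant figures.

ΔR = 18.5 − 6.01 = 12.49 ft²·°F·h/BTU
L = ΔR / (R/in) = 12.49/4.324 = 2.8885 in

2.889 in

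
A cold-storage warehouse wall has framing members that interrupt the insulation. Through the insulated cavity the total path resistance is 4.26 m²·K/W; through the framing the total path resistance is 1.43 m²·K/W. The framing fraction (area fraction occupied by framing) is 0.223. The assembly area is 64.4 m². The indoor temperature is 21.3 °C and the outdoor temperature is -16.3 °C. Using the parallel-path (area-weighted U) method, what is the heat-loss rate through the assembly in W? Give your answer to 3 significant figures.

U_eff = 0.777/4.26 + 0.223/1.43 = 0.1824 + 0.1559 = 0.3383
R_eff = 1/U_eff = 2.956 m²·K/W
Q = 64.4 × (21.3 − (-16.3)) / 2.956 = 819.3 W

819 W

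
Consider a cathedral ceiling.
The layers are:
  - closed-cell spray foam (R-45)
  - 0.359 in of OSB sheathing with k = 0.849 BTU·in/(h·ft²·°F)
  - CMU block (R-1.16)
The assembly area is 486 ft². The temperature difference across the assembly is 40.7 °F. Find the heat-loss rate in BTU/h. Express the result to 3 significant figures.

0.359/0.849 = 0.4229
R_total = 45 + 0.4229 + 1.16 = 46.58 ft²·°F·h/BTU
Q = A·ΔT/R = 486 × 40.7 / 46.58 = 424.6 BTU/h

425 BTU/h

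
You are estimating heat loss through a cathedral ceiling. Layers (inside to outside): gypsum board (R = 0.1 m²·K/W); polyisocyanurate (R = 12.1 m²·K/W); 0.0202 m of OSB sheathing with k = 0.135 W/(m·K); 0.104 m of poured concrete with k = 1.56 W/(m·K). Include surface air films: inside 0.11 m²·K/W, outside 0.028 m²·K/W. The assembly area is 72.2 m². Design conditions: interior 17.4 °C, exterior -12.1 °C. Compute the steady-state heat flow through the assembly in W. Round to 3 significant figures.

0.0202/0.135 = 0.1496
0.104/1.56 = 0.06667
R_total = 0.11 + 0.1 + 12.1 + 0.1496 + 0.06667 + 0.028 = 12.55 m²·K/W
Q = A·ΔT/R = 72.2 × (17.4 − (-12.1)) / 12.55 = 169.7 W

170 W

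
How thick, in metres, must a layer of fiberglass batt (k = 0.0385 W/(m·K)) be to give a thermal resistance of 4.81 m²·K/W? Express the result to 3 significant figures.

0.185 m

L = R·k = 4.81 × 0.0385 = 0.1852 m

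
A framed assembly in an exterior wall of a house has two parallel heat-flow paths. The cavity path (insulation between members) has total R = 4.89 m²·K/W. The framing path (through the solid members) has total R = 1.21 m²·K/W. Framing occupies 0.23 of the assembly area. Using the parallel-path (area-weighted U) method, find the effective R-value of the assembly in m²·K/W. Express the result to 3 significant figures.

2.88 m²·K/W

U_eff = 0.77/4.89 + 0.23/1.21 = 0.1575 + 0.1901 = 0.3475
R_eff = 1/U_eff = 2.877 m²·K/W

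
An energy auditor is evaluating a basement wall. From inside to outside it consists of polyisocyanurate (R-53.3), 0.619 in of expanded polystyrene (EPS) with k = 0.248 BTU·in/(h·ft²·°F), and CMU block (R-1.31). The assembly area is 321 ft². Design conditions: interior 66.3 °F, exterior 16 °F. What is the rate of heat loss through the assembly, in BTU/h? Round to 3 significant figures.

283 BTU/h

0.619/0.248 = 2.496
R_total = 53.3 + 2.496 + 1.31 = 57.11 ft²·°F·h/BTU
Q = A·ΔT/R = 321 × (66.3 − 16) / 57.11 = 282.7 BTU/h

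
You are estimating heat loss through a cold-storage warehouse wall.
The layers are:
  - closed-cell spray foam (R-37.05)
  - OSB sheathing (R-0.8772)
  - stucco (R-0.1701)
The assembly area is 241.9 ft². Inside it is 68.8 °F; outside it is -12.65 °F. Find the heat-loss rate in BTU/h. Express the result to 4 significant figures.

R_total = 37.05 + 0.8772 + 0.1701 = 38.097 ft²·°F·h/BTU
Q = A·ΔT/R = 241.9 × (68.8 − (-12.65)) / 38.097 = 517.17 BTU/h

517.2 BTU/h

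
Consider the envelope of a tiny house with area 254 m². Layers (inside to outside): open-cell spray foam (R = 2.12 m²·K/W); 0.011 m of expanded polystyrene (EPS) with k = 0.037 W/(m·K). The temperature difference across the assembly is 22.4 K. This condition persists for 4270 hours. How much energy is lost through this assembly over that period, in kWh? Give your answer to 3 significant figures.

10100 kWh

0.011/0.037 = 0.2973
R_total = 2.12 + 0.2973 = 2.417 m²·K/W
Q = 254 × 22.4 / 2.417 = 2354 W
E = 2354 W × 4270 h / 1000 = 10050 kWh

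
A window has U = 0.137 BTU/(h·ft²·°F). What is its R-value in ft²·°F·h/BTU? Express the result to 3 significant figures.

R = 1/U = 1/0.137 = 7.299

7.30 ft²·°F·h/BTU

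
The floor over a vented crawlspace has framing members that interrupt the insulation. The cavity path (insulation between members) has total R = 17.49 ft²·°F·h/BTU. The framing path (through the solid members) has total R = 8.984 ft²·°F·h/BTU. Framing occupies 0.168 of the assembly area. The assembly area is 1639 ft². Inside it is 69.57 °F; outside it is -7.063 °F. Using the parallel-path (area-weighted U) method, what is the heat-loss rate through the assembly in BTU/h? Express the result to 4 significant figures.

U_eff = 0.832/17.49 + 0.168/8.984 = 0.04757 + 0.0187 = 0.06627
R_eff = 1/U_eff = 15.09 ft²·°F·h/BTU
Q = 1639 × (69.57 − (-7.063)) / 15.09 = 8323.6 BTU/h

8324 BTU/h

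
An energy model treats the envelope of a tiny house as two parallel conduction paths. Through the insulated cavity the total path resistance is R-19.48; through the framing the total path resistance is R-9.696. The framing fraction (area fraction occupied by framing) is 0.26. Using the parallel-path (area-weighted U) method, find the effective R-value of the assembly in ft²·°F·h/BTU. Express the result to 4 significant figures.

U_eff = 0.74/19.48 + 0.26/9.696 = 0.037988 + 0.026815 = 0.064803
R_eff = 1/U_eff = 15.431 ft²·°F·h/BTU

15.43 ft²·°F·h/BTU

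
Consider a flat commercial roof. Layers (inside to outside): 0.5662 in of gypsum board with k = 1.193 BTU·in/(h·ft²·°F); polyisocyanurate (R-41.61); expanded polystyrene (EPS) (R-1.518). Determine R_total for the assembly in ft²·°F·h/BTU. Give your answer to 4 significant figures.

43.60 ft²·°F·h/BTU

0.5662/1.193 = 0.4746
R_total = 0.4746 + 41.61 + 1.518 = 43.603 ft²·°F·h/BTU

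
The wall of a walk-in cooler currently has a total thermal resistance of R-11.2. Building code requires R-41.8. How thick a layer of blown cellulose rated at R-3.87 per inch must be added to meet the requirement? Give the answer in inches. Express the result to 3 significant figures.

ΔR = 41.8 − 11.2 = 30.6 ft²·°F·h/BTU
L = ΔR / (R/in) = 30.6/3.87 = 7.907 in

7.91 in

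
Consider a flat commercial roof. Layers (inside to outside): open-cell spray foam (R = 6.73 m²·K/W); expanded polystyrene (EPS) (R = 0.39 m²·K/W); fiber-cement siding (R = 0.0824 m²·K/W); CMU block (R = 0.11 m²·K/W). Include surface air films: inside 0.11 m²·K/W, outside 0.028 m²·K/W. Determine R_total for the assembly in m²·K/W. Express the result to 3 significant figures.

R_total = 0.11 + 6.73 + 0.39 + 0.0824 + 0.11 + 0.028 = 7.45 m²·K/W

7.45 m²·K/W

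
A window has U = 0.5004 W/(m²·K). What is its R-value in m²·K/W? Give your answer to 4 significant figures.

R = 1/U = 1/0.5004 = 1.9984

1.998 m²·K/W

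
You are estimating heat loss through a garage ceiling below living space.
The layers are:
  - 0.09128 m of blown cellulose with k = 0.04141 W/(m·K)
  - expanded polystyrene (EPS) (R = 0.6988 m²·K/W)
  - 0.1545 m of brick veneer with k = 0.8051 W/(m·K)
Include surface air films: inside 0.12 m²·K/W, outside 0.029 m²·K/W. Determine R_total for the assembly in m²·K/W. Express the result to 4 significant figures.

0.09128/0.04141 = 2.2043
0.1545/0.8051 = 0.1919
R_total = 0.12 + 2.2043 + 0.6988 + 0.1919 + 0.029 = 3.244 m²·K/W

3.244 m²·K/W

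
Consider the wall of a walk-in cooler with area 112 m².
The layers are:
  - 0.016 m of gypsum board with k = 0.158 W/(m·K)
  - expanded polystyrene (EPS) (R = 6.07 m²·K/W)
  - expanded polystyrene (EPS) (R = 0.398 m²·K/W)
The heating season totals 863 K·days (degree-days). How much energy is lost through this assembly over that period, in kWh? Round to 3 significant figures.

353 kWh

0.016/0.158 = 0.1013
R_total = 0.1013 + 6.07 + 0.398 = 6.569 m²·K/W
E = A × HDD × 24 / R / 1000 = 112 × 863 × 24 / 6.569 / 1000 = 353.1 kWh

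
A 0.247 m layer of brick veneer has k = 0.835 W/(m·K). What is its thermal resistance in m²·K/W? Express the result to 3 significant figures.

R = L/k = 0.247/0.835 = 0.2958 m²·K/W

0.296 m²·K/W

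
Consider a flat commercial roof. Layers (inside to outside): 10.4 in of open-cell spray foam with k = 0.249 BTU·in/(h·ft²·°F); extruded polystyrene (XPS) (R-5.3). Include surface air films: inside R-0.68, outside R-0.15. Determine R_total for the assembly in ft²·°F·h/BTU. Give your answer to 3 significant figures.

10.4/0.249 = 41.77
R_total = 0.68 + 41.77 + 5.3 + 0.15 = 47.9 ft²·°F·h/BTU

47.9 ft²·°F·h/BTU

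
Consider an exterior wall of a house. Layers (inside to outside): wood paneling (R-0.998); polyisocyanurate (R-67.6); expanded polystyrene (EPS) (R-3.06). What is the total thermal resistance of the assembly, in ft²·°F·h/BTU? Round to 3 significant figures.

71.7 ft²·°F·h/BTU

R_total = 0.998 + 67.6 + 3.06 = 71.66 ft²·°F·h/BTU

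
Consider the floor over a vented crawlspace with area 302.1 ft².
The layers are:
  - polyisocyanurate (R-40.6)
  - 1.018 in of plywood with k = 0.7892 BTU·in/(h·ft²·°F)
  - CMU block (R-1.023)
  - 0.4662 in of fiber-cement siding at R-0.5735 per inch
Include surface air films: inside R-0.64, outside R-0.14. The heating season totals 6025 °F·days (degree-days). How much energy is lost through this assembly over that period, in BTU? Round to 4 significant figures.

1.018/0.7892 = 1.2899
0.4662 × 0.5735 = 0.26737
R_total = 0.64 + 40.6 + 1.2899 + 1.023 + 0.26737 + 0.14 = 43.96 ft²·°F·h/BTU
E = A × HDD × 24 / R = 302.1 × 6025 × 24 / 43.96 = 993710 BTU

993700 BTU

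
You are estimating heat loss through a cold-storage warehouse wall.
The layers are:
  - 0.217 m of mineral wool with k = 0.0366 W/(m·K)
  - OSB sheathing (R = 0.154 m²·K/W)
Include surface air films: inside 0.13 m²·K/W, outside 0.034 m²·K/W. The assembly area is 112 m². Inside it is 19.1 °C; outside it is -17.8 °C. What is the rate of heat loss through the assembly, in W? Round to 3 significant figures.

662 W

0.217/0.0366 = 5.929
R_total = 0.13 + 5.929 + 0.154 + 0.034 = 6.247 m²·K/W
Q = A·ΔT/R = 112 × (19.1 − (-17.8)) / 6.247 = 661.6 W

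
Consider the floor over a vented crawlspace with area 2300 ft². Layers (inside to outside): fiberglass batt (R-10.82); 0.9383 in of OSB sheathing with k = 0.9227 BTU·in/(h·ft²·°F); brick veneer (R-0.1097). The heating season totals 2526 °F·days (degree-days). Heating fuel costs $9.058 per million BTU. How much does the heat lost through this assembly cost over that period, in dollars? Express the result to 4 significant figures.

105.7 dollars

0.9383/0.9227 = 1.0169
R_total = 10.82 + 1.0169 + 0.1097 = 11.947 ft²·°F·h/BTU
E = A × HDD × 24 / R = 2300 × 2526 × 24 / 11.947 = 11672000 BTU
Cost = 11672000/10⁶ × 9.058 = $105.72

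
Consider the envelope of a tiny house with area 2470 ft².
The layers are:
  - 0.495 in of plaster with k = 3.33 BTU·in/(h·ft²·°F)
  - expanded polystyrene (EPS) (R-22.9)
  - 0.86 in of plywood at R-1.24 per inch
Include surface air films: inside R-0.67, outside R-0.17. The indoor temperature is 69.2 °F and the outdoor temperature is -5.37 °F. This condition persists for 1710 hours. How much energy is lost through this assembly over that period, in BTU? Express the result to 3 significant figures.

0.495/3.33 = 0.1486
0.86 × 1.24 = 1.066
R_total = 0.67 + 0.1486 + 22.9 + 1.066 + 0.17 = 24.96 ft²·°F·h/BTU
Q = 2470 × (69.2 − (-5.37)) / 24.96 = 7381 BTU/h
E = 7381 × 1710 = 12620000 BTU

12600000 BTU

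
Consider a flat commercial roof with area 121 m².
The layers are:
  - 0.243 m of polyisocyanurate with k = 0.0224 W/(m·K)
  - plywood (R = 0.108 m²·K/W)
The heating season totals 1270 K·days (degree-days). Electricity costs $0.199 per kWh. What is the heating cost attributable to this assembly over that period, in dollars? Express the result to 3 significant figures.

67.0 dollars

0.243/0.0224 = 10.85
R_total = 10.85 + 0.108 = 10.96 m²·K/W
E = A × HDD × 24 / R / 1000 = 121 × 1270 × 24 / 10.96 / 1000 = 336.6 kWh
Cost = 336.6 × 0.199 = $66.99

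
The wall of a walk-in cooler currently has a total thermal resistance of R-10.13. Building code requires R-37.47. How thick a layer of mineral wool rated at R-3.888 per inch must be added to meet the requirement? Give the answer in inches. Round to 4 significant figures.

ΔR = 37.47 − 10.13 = 27.34 ft²·°F·h/BTU
L = ΔR / (R/in) = 27.34/3.888 = 7.0319 in

7.032 in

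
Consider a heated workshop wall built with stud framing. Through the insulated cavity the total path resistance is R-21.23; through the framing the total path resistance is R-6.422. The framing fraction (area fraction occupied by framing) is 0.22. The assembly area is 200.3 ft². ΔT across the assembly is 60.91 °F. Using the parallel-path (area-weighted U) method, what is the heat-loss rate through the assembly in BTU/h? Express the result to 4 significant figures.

U_eff = 0.78/21.23 + 0.22/6.422 = 0.03674 + 0.034257 = 0.070998
R_eff = 1/U_eff = 14.085 ft²·°F·h/BTU
Q = 200.3 × 60.91 / 14.085 = 866.19 BTU/h

866.2 BTU/h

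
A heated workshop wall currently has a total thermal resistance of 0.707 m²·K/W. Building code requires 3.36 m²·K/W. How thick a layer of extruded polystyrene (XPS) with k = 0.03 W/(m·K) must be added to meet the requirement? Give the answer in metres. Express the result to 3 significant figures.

0.0796 m

ΔR = 3.36 − 0.707 = 2.653 m²·K/W
L = ΔR × k = 2.653 × 0.03 = 0.07959 m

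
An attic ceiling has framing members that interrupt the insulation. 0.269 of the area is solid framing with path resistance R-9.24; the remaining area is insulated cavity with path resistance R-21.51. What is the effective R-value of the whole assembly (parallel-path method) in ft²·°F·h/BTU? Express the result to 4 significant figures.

U_eff = 0.731/21.51 + 0.269/9.24 = 0.033984 + 0.029113 = 0.063097
R_eff = 1/U_eff = 15.849 ft²·°F·h/BTU

15.85 ft²·°F·h/BTU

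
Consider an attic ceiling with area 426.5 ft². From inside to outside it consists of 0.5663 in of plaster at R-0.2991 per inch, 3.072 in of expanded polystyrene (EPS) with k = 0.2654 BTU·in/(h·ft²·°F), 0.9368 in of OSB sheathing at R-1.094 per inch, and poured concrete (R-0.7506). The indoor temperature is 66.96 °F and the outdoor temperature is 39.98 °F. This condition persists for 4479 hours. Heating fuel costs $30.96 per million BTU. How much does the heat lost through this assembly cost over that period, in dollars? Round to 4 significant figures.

0.5663 × 0.2991 = 0.16938
3.072/0.2654 = 11.575
0.9368 × 1.094 = 1.0249
R_total = 0.16938 + 11.575 + 1.0249 + 0.7506 = 13.52 ft²·°F·h/BTU
Q = 426.5 × (66.96 − 39.98) / 13.52 = 851.12 BTU/h
E = 851.12 × 4479 = 3812200 BTU
Cost = 3812200/10⁶ × 30.96 = $118.02

118.0 dollars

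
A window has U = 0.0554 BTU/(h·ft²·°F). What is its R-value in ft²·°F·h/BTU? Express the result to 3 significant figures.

R = 1/U = 1/0.0554 = 18.05

18.1 ft²·°F·h/BTU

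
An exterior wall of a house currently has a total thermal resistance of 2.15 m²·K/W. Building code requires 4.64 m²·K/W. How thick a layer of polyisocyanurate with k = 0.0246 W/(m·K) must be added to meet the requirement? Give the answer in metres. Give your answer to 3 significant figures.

0.0613 m

ΔR = 4.64 − 2.15 = 2.49 m²·K/W
L = ΔR × k = 2.49 × 0.0246 = 0.06125 m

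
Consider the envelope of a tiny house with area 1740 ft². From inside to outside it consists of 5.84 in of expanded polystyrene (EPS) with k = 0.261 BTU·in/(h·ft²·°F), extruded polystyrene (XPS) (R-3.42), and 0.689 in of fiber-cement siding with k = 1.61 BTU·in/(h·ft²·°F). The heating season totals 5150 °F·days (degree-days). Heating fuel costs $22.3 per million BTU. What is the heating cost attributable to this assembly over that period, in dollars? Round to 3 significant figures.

183 dollars

5.84/0.261 = 22.38
0.689/1.61 = 0.428
R_total = 22.38 + 3.42 + 0.428 = 26.22 ft²·°F·h/BTU
E = A × HDD × 24 / R = 1740 × 5150 × 24 / 26.22 = 8201000 BTU
Cost = 8201000/10⁶ × 22.3 = $182.9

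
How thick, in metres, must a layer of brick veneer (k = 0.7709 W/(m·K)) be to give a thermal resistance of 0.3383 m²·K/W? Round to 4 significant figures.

L = R·k = 0.3383 × 0.7709 = 0.2608 m

0.2608 m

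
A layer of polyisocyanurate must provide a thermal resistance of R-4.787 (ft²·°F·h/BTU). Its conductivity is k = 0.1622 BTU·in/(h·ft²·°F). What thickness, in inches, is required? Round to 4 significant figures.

0.7765 in

L = R × k = 4.787 × 0.1622 = 0.77645 in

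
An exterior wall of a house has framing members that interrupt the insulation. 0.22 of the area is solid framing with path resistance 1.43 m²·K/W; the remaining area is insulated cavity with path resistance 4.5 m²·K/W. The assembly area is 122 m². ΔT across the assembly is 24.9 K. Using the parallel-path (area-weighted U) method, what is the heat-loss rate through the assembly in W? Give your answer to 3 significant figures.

U_eff = 0.78/4.5 + 0.22/1.43 = 0.1733 + 0.1538 = 0.3272
R_eff = 1/U_eff = 3.056 m²·K/W
Q = 122 × 24.9 / 3.056 = 993.9 W

994 W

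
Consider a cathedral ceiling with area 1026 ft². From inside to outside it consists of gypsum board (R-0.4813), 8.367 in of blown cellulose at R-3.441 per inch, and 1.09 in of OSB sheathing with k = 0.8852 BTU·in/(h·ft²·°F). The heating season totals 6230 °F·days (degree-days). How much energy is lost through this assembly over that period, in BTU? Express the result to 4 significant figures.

5029000 BTU

8.367 × 3.441 = 28.791
1.09/0.8852 = 1.2314
R_total = 0.4813 + 28.791 + 1.2314 = 30.504 ft²·°F·h/BTU
E = A × HDD × 24 / R = 1026 × 6230 × 24 / 30.504 = 5029200 BTU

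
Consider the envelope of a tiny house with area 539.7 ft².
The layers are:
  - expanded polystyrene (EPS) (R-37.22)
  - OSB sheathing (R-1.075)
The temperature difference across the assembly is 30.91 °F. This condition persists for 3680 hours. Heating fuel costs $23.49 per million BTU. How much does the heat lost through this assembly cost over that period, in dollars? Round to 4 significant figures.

R_total = 37.22 + 1.075 = 38.295 ft²·°F·h/BTU
Q = 539.7 × 30.91 / 38.295 = 435.62 BTU/h
E = 435.62 × 3680 = 1603100 BTU
Cost = 1603100/10⁶ × 23.49 = $37.657

37.66 dollars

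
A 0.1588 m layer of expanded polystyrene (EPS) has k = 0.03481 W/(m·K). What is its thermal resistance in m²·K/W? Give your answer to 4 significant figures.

4.562 m²·K/W

R = L/k = 0.1588/0.03481 = 4.5619 m²·K/W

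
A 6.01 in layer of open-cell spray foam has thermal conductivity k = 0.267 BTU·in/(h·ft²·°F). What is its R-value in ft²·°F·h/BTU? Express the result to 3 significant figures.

R = L/k = 6.01/0.267 = 22.51 ft²·°F·h/BTU

22.5 ft²·°F·h/BTU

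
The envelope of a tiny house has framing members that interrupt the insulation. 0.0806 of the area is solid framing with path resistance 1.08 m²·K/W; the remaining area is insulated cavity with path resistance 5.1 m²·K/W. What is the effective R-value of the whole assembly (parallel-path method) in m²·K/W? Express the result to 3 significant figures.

U_eff = 0.9194/5.1 + 0.0806/1.08 = 0.1803 + 0.07463 = 0.2549
R_eff = 1/U_eff = 3.923 m²·K/W

3.92 m²·K/W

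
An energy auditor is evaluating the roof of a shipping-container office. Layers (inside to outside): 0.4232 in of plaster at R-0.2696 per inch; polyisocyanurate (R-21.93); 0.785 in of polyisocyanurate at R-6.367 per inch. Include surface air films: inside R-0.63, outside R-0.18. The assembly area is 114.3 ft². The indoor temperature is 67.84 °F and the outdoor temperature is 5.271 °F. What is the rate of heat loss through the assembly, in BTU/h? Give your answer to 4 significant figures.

256.8 BTU/h

0.4232 × 0.2696 = 0.11409
0.785 × 6.367 = 4.9981
R_total = 0.63 + 0.11409 + 21.93 + 4.9981 + 0.18 = 27.852 ft²·°F·h/BTU
Q = A·ΔT/R = 114.3 × (67.84 − 5.271) / 27.852 = 256.77 BTU/h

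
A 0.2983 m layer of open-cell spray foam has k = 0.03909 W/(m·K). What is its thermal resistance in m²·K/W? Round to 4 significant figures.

R = L/k = 0.2983/0.03909 = 7.6311 m²·K/W

7.631 m²·K/W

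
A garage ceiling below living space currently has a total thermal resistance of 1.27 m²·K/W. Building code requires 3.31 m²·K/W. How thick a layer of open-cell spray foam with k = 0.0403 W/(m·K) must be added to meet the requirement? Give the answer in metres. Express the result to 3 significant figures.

ΔR = 3.31 − 1.27 = 2.04 m²·K/W
L = ΔR × k = 2.04 × 0.0403 = 0.08221 m

0.0822 m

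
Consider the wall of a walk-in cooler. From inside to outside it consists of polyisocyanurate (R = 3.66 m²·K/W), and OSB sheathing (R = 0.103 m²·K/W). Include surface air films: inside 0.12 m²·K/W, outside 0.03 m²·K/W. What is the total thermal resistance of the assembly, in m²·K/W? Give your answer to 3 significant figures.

3.91 m²·K/W

R_total = 0.12 + 3.66 + 0.103 + 0.03 = 3.913 m²·K/W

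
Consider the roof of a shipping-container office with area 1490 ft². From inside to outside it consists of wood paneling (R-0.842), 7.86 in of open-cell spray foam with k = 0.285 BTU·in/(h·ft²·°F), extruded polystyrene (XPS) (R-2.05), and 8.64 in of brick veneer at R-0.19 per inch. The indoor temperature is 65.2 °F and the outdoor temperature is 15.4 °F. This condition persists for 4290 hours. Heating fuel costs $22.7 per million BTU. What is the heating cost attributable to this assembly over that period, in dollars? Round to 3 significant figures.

225 dollars

7.86/0.285 = 27.58
8.64 × 0.19 = 1.642
R_total = 0.842 + 27.58 + 2.05 + 1.642 = 32.11 ft²·°F·h/BTU
Q = 1490 × (65.2 − 15.4) / 32.11 = 2311 BTU/h
E = 2311 × 4290 = 9913000 BTU
Cost = 9913000/10⁶ × 22.7 = $225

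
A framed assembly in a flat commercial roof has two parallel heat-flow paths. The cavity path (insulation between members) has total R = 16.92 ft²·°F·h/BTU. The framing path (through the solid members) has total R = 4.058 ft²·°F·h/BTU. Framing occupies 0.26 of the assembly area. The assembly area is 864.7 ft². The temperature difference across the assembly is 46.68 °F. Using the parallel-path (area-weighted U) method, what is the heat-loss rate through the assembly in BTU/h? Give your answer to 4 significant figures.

U_eff = 0.74/16.92 + 0.26/4.058 = 0.043735 + 0.064071 = 0.10781
R_eff = 1/U_eff = 9.2759 ft²·°F·h/BTU
Q = 864.7 × 46.68 / 9.2759 = 4351.5 BTU/h

4352 BTU/h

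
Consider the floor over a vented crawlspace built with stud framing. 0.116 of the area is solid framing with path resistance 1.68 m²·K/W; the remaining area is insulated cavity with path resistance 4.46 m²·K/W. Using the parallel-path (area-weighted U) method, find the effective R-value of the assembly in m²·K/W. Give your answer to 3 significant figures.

3.74 m²·K/W

U_eff = 0.884/4.46 + 0.116/1.68 = 0.1982 + 0.06905 = 0.2673
R_eff = 1/U_eff = 3.742 m²·K/W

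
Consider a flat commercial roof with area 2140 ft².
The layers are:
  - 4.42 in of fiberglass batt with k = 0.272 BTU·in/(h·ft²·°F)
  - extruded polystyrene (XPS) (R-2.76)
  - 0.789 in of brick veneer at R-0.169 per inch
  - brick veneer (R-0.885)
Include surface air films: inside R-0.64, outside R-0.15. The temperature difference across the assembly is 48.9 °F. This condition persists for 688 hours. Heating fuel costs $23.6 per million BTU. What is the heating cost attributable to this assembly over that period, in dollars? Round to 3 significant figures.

81.6 dollars

4.42/0.272 = 16.25
0.789 × 0.169 = 0.1333
R_total = 0.64 + 16.25 + 2.76 + 0.1333 + 0.885 + 0.15 = 20.82 ft²·°F·h/BTU
Q = 2140 × 48.9 / 20.82 = 5027 BTU/h
E = 5027 × 688 = 3458000 BTU
Cost = 3458000/10⁶ × 23.6 = $81.62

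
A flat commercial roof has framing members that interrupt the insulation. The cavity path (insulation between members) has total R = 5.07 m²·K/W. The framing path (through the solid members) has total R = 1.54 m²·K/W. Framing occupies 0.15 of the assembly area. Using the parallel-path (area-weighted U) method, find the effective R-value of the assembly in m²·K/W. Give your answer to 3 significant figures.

3.77 m²·K/W

U_eff = 0.85/5.07 + 0.15/1.54 = 0.1677 + 0.0974 = 0.2651
R_eff = 1/U_eff = 3.773 m²·K/W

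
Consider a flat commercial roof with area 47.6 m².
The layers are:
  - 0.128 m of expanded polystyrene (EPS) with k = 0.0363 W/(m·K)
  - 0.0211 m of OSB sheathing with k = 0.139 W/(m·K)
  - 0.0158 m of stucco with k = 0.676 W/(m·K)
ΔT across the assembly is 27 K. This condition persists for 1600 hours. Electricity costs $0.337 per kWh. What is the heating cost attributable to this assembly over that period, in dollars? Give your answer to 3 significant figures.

0.128/0.0363 = 3.526
0.0211/0.139 = 0.1518
0.0158/0.676 = 0.02337
R_total = 3.526 + 0.1518 + 0.02337 = 3.701 m²·K/W
Q = 47.6 × 27 / 3.701 = 347.2 W
E = 347.2 W × 1600 h / 1000 = 555.6 kWh
Cost = 555.6 × 0.337 = $187.2

187 dollars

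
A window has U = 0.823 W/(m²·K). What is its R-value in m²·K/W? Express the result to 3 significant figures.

1.22 m²·K/W

R = 1/U = 1/0.823 = 1.215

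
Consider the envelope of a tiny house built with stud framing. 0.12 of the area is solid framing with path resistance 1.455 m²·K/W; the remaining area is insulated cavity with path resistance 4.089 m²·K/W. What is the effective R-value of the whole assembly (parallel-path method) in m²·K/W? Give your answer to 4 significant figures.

U_eff = 0.88/4.089 + 0.12/1.455 = 0.21521 + 0.082474 = 0.29769
R_eff = 1/U_eff = 3.3592 m²·K/W

3.359 m²·K/W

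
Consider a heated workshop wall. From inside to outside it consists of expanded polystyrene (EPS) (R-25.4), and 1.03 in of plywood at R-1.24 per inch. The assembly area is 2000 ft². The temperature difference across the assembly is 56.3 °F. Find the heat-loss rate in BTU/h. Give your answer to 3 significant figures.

4220 BTU/h

1.03 × 1.24 = 1.277
R_total = 25.4 + 1.277 = 26.68 ft²·°F·h/BTU
Q = A·ΔT/R = 2000 × 56.3 / 26.68 = 4221 BTU/h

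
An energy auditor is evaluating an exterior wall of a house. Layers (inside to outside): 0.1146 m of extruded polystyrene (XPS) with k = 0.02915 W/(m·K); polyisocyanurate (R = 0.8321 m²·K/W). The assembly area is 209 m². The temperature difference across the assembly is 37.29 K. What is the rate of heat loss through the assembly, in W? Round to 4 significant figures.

0.1146/0.02915 = 3.9314
R_total = 3.9314 + 0.8321 = 4.7635 m²·K/W
Q = A·ΔT/R = 209 × 37.29 / 4.7635 = 1636.1 W

1636 W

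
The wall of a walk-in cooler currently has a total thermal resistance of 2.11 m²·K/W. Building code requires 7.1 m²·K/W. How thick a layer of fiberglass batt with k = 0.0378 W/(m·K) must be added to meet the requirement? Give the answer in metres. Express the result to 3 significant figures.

0.189 m

ΔR = 7.1 − 2.11 = 4.99 m²·K/W
L = ΔR × k = 4.99 × 0.0378 = 0.1886 m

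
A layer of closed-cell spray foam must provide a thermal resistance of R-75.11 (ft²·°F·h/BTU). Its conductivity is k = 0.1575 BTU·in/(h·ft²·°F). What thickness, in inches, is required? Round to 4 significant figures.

L = R × k = 75.11 × 0.1575 = 11.83 in

11.83 in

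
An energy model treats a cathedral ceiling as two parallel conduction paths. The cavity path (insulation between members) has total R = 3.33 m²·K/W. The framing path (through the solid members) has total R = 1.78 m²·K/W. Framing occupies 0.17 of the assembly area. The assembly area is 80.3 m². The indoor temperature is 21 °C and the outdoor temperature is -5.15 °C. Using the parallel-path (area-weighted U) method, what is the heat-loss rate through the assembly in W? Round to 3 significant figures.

U_eff = 0.83/3.33 + 0.17/1.78 = 0.2492 + 0.09551 = 0.3448
R_eff = 1/U_eff = 2.901 m²·K/W
Q = 80.3 × (21 − (-5.15)) / 2.901 = 723.9 W

724 W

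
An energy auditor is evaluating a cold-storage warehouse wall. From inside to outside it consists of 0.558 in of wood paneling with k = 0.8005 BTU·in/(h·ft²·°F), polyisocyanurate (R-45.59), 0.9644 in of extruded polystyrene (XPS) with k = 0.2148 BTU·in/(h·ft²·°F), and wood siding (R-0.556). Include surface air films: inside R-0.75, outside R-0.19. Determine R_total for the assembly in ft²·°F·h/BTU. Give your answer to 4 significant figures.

52.27 ft²·°F·h/BTU

0.558/0.8005 = 0.69706
0.9644/0.2148 = 4.4898
R_total = 0.75 + 0.69706 + 45.59 + 4.4898 + 0.556 + 0.19 = 52.273 ft²·°F·h/BTU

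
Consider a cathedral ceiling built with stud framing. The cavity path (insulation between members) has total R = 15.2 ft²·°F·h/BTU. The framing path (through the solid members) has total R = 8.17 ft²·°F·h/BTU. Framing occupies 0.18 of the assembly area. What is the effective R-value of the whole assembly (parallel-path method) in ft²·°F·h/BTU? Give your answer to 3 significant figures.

13.2 ft²·°F·h/BTU

U_eff = 0.82/15.2 + 0.18/8.17 = 0.05395 + 0.02203 = 0.07598
R_eff = 1/U_eff = 13.16 ft²·°F·h/BTU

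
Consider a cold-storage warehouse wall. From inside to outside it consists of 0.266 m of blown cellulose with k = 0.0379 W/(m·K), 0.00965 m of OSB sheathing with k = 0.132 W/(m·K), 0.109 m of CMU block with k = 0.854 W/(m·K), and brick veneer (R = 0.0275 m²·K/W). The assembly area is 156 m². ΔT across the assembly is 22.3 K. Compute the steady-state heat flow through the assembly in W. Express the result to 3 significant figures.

0.266/0.0379 = 7.018
0.00965/0.132 = 0.07311
0.109/0.854 = 0.1276
R_total = 7.018 + 0.07311 + 0.1276 + 0.0275 = 7.247 m²·K/W
Q = A·ΔT/R = 156 × 22.3 / 7.247 = 480.1 W

480 W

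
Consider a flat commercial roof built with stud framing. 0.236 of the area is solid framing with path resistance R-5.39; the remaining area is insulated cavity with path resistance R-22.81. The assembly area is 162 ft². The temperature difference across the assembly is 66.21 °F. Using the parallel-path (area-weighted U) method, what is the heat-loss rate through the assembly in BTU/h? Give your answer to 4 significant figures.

U_eff = 0.764/22.81 + 0.236/5.39 = 0.033494 + 0.043785 = 0.077279
R_eff = 1/U_eff = 12.94 ft²·°F·h/BTU
Q = 162 × 66.21 / 12.94 = 828.89 BTU/h

828.9 BTU/h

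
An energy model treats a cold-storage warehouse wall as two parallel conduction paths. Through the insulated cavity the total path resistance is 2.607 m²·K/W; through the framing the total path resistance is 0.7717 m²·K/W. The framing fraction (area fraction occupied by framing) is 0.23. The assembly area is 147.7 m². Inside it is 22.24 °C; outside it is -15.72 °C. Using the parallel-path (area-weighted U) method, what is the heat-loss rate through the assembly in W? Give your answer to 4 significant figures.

3327 W

U_eff = 0.77/2.607 + 0.23/0.7717 = 0.29536 + 0.29804 = 0.5934
R_eff = 1/U_eff = 1.6852 m²·K/W
Q = 147.7 × (22.24 − (-15.72)) / 1.6852 = 3327 W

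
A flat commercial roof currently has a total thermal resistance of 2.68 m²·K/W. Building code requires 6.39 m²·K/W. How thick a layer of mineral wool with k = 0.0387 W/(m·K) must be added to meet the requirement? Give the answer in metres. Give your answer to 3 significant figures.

0.144 m

ΔR = 6.39 − 2.68 = 3.71 m²·K/W
L = ΔR × k = 3.71 × 0.0387 = 0.1436 m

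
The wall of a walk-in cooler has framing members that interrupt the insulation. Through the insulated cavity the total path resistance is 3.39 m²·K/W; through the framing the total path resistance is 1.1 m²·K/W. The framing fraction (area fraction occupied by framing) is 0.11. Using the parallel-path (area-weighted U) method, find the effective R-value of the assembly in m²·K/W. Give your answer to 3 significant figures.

2.76 m²·K/W

U_eff = 0.89/3.39 + 0.11/1.1 = 0.2625 + 0.1 = 0.3625
R_eff = 1/U_eff = 2.758 m²·K/W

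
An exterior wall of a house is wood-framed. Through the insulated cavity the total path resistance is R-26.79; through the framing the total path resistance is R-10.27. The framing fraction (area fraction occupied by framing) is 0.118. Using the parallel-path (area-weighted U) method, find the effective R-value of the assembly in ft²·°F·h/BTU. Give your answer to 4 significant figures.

U_eff = 0.882/26.79 + 0.118/10.27 = 0.032923 + 0.01149 = 0.044413
R_eff = 1/U_eff = 22.516 ft²·°F·h/BTU

22.52 ft²·°F·h/BTU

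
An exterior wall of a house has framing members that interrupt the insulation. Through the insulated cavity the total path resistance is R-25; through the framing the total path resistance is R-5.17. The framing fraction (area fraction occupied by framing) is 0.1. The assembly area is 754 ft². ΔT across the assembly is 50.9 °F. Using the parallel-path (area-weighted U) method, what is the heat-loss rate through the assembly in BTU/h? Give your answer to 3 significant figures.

U_eff = 0.9/25 + 0.1/5.17 = 0.036 + 0.01934 = 0.05534
R_eff = 1/U_eff = 18.07 ft²·°F·h/BTU
Q = 754 × 50.9 / 18.07 = 2124 BTU/h

2120 BTU/h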